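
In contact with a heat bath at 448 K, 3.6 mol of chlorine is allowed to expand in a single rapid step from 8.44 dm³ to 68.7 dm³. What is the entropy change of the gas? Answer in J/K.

Entropy is a state function, so ΔS_gas depends only on the end states.
For an isothermal ideal gas ΔS_gas = nR ln(V₂/V₁) = 3.6 × 8.314 × ln(68.7/8.44) = 62.8 J/K.

ΔS_gas = 62.8 J/K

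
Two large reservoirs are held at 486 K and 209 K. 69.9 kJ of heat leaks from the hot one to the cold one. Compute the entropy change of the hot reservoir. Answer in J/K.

ΔS_hot = -144 J/K

The hot reservoir loses heat Q, so ΔS_hot = −Q/T_H = −69900/486 = -144 J/K.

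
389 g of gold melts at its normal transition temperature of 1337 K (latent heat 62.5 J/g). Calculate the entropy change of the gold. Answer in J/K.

ΔS = 18.2 J/K

Heat absorbed by the substance: Q = mL = 389 × 62.5 = 24312.5 J.
At constant T, ΔS = Q_rev/T = 24312.5 / 1337 = 18.2 J/K.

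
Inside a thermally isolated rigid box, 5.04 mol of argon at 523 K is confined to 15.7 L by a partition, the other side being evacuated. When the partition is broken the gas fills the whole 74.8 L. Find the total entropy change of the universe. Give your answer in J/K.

No heat is exchanged and no work is done, so the ideal-gas temperature stays constant.
Entropy is a state function; using a reversible isothermal path, ΔS_gas = nR ln(V₂/V₁) = 5.04 × 8.314 × ln(74.8/15.7) = 65.4 J/K.
The insulated surroundings exchange no heat, so ΔS_surr = 0 and ΔS_universe = ΔS_gas.

ΔS_universe = 65.4 J/K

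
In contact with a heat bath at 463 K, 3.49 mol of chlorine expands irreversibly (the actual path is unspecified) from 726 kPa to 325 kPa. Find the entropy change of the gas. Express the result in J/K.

ΔS_gas = 23.3 J/K

Entropy is a state function, so ΔS_gas depends only on the end states.
For an isothermal ideal gas ΔS_gas = nR ln(P₁/P₂) = 3.49 × 8.314 × ln(726/325) = 23.3 J/K.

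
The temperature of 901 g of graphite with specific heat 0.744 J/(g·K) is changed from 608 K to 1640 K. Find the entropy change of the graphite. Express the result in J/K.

ΔS = ∫dQ_rev/T = m c ln(T₂/T₁) = 901 × 0.744 × ln(1640/608) = 665 J/K.

ΔS = 665 J/K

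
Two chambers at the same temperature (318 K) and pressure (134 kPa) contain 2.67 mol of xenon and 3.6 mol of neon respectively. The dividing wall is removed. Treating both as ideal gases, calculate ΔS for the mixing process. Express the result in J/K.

ΔS_mix = 35.6 J/K

Mole fractions: x_A = 2.67/6.27 = 0.426, x_B = 0.574.
ΔS_mix = −R(n_A ln x_A + n_B ln x_B) = −8.314 × (2.67 ln 0.426 + 3.6 ln 0.574) = 35.6 J/K.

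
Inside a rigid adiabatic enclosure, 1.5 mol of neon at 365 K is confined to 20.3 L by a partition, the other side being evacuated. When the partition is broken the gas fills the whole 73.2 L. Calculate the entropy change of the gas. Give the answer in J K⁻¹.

No heat is exchanged and no work is done, so the ideal-gas temperature stays constant.
Entropy is a state function; using a reversible isothermal path, ΔS_gas = nR ln(V₂/V₁) = 1.5 × 8.314 × ln(73.2/20.3) = 16 J/K.

ΔS_gas = 16 J/K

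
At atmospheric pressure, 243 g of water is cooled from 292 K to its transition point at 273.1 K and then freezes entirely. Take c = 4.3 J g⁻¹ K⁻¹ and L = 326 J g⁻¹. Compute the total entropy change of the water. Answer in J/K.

Cooling step: ΔS₁ = m c ln(T_tr/T_i) = 243 × 4.3 × ln(273.1/292) = -69.92 J/K.
Phase change: ΔS₂ = −mL/T_tr = −243 × 326 / 273.1 = -290.1 J/K.
ΔS_total = (-69.92) + (-290.1) = -360 J/K.

ΔS = -360 J/K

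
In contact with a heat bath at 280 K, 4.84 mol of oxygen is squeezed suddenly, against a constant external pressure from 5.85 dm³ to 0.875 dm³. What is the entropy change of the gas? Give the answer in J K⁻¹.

ΔS_gas = -76.5 J/K

Entropy is a state function, so ΔS_gas depends only on the end states.
For an isothermal ideal gas ΔS_gas = nR ln(V₂/V₁) = 4.84 × 8.314 × ln(0.875/5.85) = -76.5 J/K.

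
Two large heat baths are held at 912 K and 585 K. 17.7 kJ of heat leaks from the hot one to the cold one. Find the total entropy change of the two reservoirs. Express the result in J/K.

ΔS_total = 10.8 J/K

ΔS_hot = −Q/T_H = −17700/912 = -19.408 J/K and ΔS_cold = +Q/T_C = 17700/585 = 30.256 J/K.
ΔS_total = -19.408 + 30.256 = 10.8 J/K, positive as the second law requires.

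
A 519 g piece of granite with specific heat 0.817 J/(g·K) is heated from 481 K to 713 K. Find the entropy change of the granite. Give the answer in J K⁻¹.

ΔS = 167 J/K

ΔS = ∫dQ_rev/T = m c ln(T₂/T₁) = 519 × 0.817 × ln(713/481) = 167 J/K.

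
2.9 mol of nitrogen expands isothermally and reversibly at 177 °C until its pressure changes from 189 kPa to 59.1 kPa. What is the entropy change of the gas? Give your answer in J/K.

For an isothermal ideal gas ΔS_gas = nR ln(P₁/P₂) = 2.9 × 8.314 × ln(189/59.1) = 28 J/K.

ΔS_gas = 28 J/K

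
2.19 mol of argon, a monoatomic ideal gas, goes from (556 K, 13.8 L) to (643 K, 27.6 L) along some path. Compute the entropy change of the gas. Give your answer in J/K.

Entropy is a state function: ΔS = nC_V ln(T₂/T₁) + nR ln(V₂/V₁), with C_V = 3R/2 = 12.47 J mol⁻¹ K⁻¹ for a monoatomic ideal gas.
ΔS = 2.19 × [12.47 × ln(643/556) + 8.314 × ln(27.6/13.8)] = 16.6 J/K.

ΔS = 16.6 J/K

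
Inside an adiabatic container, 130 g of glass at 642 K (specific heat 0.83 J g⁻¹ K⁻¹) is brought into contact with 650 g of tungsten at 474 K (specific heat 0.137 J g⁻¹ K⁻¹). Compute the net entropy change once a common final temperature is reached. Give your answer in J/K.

ΔS_total = 2.22 J/K

Energy balance: T_f = (m₁c₁T₁ + m₂c₂T₂)/(m₁c₁ + m₂c₂) = 566.04 K.
ΔS₁ = m₁c₁ ln(T_f/T₁) = 107.9 × ln(566.04/642) = -13.587 J/K.
ΔS₂ = m₂c₂ ln(T_f/T₂) = 89.05 × ln(566.04/474) = 15.803 J/K.
ΔS_total = -13.587 + 15.803 = 2.22 J/K.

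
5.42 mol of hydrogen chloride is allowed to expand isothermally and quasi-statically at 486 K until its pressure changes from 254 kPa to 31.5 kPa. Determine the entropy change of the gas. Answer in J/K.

For an isothermal ideal gas ΔS_gas = nR ln(P₁/P₂) = 5.42 × 8.314 × ln(254/31.5) = 94.1 J/K.

ΔS_gas = 94.1 J/K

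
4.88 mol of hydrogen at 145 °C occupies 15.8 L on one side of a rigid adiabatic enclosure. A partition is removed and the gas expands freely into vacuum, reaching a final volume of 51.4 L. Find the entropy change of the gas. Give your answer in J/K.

ΔS_gas = 47.9 J/K

For an ideal gas in free expansion Q = 0 and W = 0, so T is unchanged.
Entropy is a state function; using a reversible isothermal path, ΔS_gas = nR ln(V₂/V₁) = 4.88 × 8.314 × ln(51.4/15.8) = 47.9 J/K.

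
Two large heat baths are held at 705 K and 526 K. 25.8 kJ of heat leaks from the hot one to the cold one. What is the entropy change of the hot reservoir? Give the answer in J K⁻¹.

ΔS_hot = -36.6 J/K

The hot reservoir loses heat Q, so ΔS_hot = −Q/T_H = −25800/705 = -36.6 J/K.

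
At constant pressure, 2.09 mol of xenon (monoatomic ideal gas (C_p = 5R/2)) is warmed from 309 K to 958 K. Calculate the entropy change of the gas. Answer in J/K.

ΔS = 49.2 J/K

At constant pressure, ΔS = nC_p ln(T₂/T₁) with C_p = 5R/2 = 20.79 J mol⁻¹ K⁻¹.
ΔS = 2.09 × 20.79 × ln(958/309) = 49.2 J/K.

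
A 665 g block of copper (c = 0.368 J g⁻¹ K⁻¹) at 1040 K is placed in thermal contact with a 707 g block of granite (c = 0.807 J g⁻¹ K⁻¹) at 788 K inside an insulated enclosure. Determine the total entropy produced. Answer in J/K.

ΔS_total = 6.82 J/K

Energy balance: T_f = (m₁c₁T₁ + m₂c₂T₂)/(m₁c₁ + m₂c₂) = 863.64 K.
ΔS₁ = m₁c₁ ln(T_f/T₁) = 244.72 × ln(863.64/1040) = -45.473 J/K.
ΔS₂ = m₂c₂ ln(T_f/T₂) = 570.549 × ln(863.64/788) = 52.297 J/K.
ΔS_total = -45.473 + 52.297 = 6.82 J/K.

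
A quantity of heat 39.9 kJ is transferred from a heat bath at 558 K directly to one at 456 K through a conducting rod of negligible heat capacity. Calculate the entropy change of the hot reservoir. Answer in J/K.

ΔS_hot = -71.5 J/K

The hot reservoir loses heat Q, so ΔS_hot = −Q/T_H = −39900/558 = -71.5 J/K.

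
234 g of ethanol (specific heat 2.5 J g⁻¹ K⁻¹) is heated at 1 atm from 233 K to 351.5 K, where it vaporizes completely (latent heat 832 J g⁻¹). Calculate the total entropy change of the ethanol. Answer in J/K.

Warming step: ΔS₁ = m c ln(T_tr/T_i) = 234 × 2.5 × ln(351.5/233) = 240.5 J/K.
Phase change: ΔS₂ = +mL/T_tr = 234 × 832 / 351.5 = 553.9 J/K.
ΔS_total = (240.5) + (553.9) = 794 J/K.

ΔS = 794 J/K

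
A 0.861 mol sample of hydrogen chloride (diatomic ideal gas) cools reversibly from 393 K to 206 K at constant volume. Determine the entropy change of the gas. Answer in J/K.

At constant volume, ΔS = nC_V ln(T₂/T₁) with C_V = 5R/2 = 20.79 J mol⁻¹ K⁻¹.
ΔS = 0.861 × 20.79 × ln(206/393) = -11.6 J/K.

ΔS = -11.6 J/K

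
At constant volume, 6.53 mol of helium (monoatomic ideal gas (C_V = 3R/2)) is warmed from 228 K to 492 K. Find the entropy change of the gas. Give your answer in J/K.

ΔS = 62.6 J/K

At constant volume, ΔS = nC_V ln(T₂/T₁) with C_V = 3R/2 = 12.47 J mol⁻¹ K⁻¹.
ΔS = 6.53 × 12.47 × ln(492/228) = 62.6 J/K.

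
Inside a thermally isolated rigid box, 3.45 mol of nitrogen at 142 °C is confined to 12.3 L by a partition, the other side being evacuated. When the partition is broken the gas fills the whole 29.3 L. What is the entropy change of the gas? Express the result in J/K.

ΔS_gas = 24.9 J/K

For an ideal gas in free expansion Q = 0 and W = 0, so T is unchanged.
Entropy is a state function; using a reversible isothermal path, ΔS_gas = nR ln(V₂/V₁) = 3.45 × 8.314 × ln(29.3/12.3) = 24.9 J/K.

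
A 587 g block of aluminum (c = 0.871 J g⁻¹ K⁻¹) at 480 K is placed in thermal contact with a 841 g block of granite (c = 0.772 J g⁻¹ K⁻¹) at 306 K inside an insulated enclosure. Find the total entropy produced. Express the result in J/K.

ΔS_total = 29.3 J/K

Energy balance: T_f = (m₁c₁T₁ + m₂c₂T₂)/(m₁c₁ + m₂c₂) = 382.66 K.
ΔS₁ = m₁c₁ ln(T_f/T₁) = 511.277 × ln(382.66/480) = -115.88 J/K.
ΔS₂ = m₂c₂ ln(T_f/T₂) = 649.252 × ln(382.66/306) = 145.14 J/K.
ΔS_total = -115.88 + 145.14 = 29.3 J/K.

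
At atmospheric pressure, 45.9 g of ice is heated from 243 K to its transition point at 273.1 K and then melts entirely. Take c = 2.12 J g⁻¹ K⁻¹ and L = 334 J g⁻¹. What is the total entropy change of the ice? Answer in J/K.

ΔS = 67.5 J/K

Warming step: ΔS₁ = m c ln(T_tr/T_i) = 45.9 × 2.12 × ln(273.1/243) = 11.36 J/K.
Phase change: ΔS₂ = +mL/T_tr = 45.9 × 334 / 273.1 = 56.14 J/K.
ΔS_total = (11.36) + (56.14) = 67.5 J/K.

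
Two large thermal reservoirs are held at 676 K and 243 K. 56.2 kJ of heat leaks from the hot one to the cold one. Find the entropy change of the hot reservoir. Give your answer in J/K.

The hot reservoir loses heat Q, so ΔS_hot = −Q/T_H = −56200/676 = -83.1 J/K.

ΔS_hot = -83.1 J/K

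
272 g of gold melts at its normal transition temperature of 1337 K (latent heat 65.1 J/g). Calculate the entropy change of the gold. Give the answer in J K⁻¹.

Heat absorbed by the substance: Q = mL = 272 × 65.1 = 17707.2 J.
At constant T, ΔS = Q_rev/T = 17707.2 / 1337 = 13.2 J/K.

ΔS = 13.2 J/K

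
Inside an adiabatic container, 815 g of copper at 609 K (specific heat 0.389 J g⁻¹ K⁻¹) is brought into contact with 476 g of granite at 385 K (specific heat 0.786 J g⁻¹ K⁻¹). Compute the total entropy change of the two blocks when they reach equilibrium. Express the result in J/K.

Energy balance: T_f = (m₁c₁T₁ + m₂c₂T₂)/(m₁c₁ + m₂c₂) = 487.75 K.
ΔS₁ = m₁c₁ ln(T_f/T₁) = 317.035 × ln(487.75/609) = -70.39 J/K.
ΔS₂ = m₂c₂ ln(T_f/T₂) = 374.136 × ln(487.75/385) = 88.5 J/K.
ΔS_total = -70.39 + 88.5 = 18.1 J/K.

ΔS_total = 18.1 J/K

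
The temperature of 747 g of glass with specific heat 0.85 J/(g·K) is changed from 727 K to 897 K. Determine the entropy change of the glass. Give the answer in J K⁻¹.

ΔS = ∫dQ_rev/T = m c ln(T₂/T₁) = 747 × 0.85 × ln(897/727) = 133 J/K.

ΔS = 133 J/K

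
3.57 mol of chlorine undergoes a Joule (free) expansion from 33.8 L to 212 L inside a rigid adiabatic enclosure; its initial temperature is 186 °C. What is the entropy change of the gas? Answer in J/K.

No heat is exchanged and no work is done, so the ideal-gas temperature stays constant.
Entropy is a state function; using a reversible isothermal path, ΔS_gas = nR ln(V₂/V₁) = 3.57 × 8.314 × ln(212/33.8) = 54.5 J/K.

ΔS_gas = 54.5 J/K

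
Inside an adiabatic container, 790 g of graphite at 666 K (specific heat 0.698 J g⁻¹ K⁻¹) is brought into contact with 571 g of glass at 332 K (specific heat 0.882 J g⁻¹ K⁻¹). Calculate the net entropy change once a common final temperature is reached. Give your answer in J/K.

Energy balance: T_f = (m₁c₁T₁ + m₂c₂T₂)/(m₁c₁ + m₂c₂) = 506.57 K.
ΔS₁ = m₁c₁ ln(T_f/T₁) = 551.42 × ln(506.57/666) = -150.9 J/K.
ΔS₂ = m₂c₂ ln(T_f/T₂) = 503.622 × ln(506.57/332) = 212.8 J/K.
ΔS_total = -150.9 + 212.8 = 61.9 J/K.

ΔS_total = 61.9 J/K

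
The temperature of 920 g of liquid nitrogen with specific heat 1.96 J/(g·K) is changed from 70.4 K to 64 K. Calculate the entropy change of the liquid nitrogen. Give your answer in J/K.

ΔS = ∫dQ_rev/T = m c ln(T₂/T₁) = 920 × 1.96 × ln(64/70.4) = -172 J/K.

ΔS = -172 J/K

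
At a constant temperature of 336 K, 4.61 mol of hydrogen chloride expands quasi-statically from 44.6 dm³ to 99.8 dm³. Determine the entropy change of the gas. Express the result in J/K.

ΔS_gas = 30.9 J/K

For an isothermal ideal gas ΔS_gas = nR ln(V₂/V₁) = 4.61 × 8.314 × ln(99.8/44.6) = 30.9 J/K.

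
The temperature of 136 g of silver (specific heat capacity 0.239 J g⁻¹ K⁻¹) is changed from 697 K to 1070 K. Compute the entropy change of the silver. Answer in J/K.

ΔS = ∫dQ_rev/T = m c ln(T₂/T₁) = 136 × 0.239 × ln(1070/697) = 13.9 J/K.

ΔS = 13.9 J/K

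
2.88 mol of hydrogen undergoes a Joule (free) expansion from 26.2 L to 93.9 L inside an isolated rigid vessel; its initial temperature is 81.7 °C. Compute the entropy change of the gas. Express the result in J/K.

No heat is exchanged and no work is done, so the ideal-gas temperature stays constant.
Entropy is a state function; using a reversible isothermal path, ΔS_gas = nR ln(V₂/V₁) = 2.88 × 8.314 × ln(93.9/26.2) = 30.6 J/K.

ΔS_gas = 30.6 J/K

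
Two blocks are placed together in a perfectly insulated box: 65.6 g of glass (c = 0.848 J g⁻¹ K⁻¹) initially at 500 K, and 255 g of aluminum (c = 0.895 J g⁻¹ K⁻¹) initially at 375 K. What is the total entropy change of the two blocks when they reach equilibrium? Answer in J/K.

Energy balance: T_f = (m₁c₁T₁ + m₂c₂T₂)/(m₁c₁ + m₂c₂) = 399.5 K.
ΔS₁ = m₁c₁ ln(T_f/T₁) = 55.6288 × ln(399.5/500) = -12.48 J/K.
ΔS₂ = m₂c₂ ln(T_f/T₂) = 228.225 × ln(399.5/375) = 14.44 J/K.
ΔS_total = -12.48 + 14.44 = 1.96 J/K.

ΔS_total = 1.96 J/K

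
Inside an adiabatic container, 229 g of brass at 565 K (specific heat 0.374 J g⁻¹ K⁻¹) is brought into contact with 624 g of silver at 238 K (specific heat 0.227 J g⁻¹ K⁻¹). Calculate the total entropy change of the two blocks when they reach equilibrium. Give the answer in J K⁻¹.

ΔS_total = 20.8 J/K

Energy balance: T_f = (m₁c₁T₁ + m₂c₂T₂)/(m₁c₁ + m₂c₂) = 361.22 K.
ΔS₁ = m₁c₁ ln(T_f/T₁) = 85.646 × ln(361.22/565) = -38.31 J/K.
ΔS₂ = m₂c₂ ln(T_f/T₂) = 141.648 × ln(361.22/238) = 59.1 J/K.
ΔS_total = -38.31 + 59.1 = 20.8 J/K.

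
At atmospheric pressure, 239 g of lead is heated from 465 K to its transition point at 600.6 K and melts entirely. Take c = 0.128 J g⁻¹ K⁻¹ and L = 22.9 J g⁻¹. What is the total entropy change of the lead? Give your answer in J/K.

ΔS = 16.9 J/K

Warming step: ΔS₁ = m c ln(T_tr/T_i) = 239 × 0.128 × ln(600.6/465) = 7.828 J/K.
Phase change: ΔS₂ = +mL/T_tr = 239 × 22.9 / 600.6 = 9.113 J/K.
ΔS_total = (7.828) + (9.113) = 16.9 J/K.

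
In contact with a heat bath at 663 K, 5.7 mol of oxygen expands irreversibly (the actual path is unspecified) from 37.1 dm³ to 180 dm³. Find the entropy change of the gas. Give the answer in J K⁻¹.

Entropy is a state function, so ΔS_gas depends only on the end states.
For an isothermal ideal gas ΔS_gas = nR ln(V₂/V₁) = 5.7 × 8.314 × ln(180/37.1) = 74.8 J/K.

ΔS_gas = 74.8 J/K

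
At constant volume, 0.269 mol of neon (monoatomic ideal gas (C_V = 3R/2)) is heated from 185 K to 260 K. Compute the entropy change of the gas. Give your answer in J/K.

ΔS = 1.14 J/K

At constant volume, ΔS = nC_V ln(T₂/T₁) with C_V = 3R/2 = 12.47 J mol⁻¹ K⁻¹.
ΔS = 0.269 × 12.47 × ln(260/185) = 1.14 J/K.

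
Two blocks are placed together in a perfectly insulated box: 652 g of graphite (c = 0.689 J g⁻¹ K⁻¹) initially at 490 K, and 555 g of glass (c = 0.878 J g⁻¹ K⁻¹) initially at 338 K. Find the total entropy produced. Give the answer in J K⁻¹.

ΔS_total = 16.1 J/K

Energy balance: T_f = (m₁c₁T₁ + m₂c₂T₂)/(m₁c₁ + m₂c₂) = 410.91 K.
ΔS₁ = m₁c₁ ln(T_f/T₁) = 449.228 × ln(410.91/490) = -79.08 J/K.
ΔS₂ = m₂c₂ ln(T_f/T₂) = 487.29 × ln(410.91/338) = 95.18 J/K.
ΔS_total = -79.08 + 95.18 = 16.1 J/K.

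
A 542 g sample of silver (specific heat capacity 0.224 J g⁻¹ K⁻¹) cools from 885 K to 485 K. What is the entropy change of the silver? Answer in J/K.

ΔS = -73 J/K

ΔS = ∫dQ_rev/T = m c ln(T₂/T₁) = 542 × 0.224 × ln(485/885) = -73 J/K.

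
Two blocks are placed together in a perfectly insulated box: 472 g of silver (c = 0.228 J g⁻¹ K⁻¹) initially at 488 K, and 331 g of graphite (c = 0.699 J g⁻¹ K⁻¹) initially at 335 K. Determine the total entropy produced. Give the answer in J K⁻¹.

Energy balance: T_f = (m₁c₁T₁ + m₂c₂T₂)/(m₁c₁ + m₂c₂) = 383.57 K.
ΔS₁ = m₁c₁ ln(T_f/T₁) = 107.616 × ln(383.57/488) = -25.913 J/K.
ΔS₂ = m₂c₂ ln(T_f/T₂) = 231.369 × ln(383.57/335) = 31.327 J/K.
ΔS_total = -25.913 + 31.327 = 5.41 J/K.

ΔS_total = 5.41 J/K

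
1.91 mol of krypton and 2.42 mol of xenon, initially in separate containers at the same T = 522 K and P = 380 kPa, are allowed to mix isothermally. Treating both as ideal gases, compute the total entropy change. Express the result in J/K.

ΔS_mix = 24.7 J/K

Mole fractions: x_A = 1.91/4.33 = 0.441, x_B = 0.559.
ΔS_mix = −R(n_A ln x_A + n_B ln x_B) = −8.314 × (1.91 ln 0.441 + 2.42 ln 0.559) = 24.7 J/K.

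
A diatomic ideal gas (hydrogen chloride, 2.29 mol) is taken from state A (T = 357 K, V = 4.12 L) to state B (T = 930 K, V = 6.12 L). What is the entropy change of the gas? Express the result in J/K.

Entropy is a state function: ΔS = nC_V ln(T₂/T₁) + nR ln(V₂/V₁), with C_V = 5R/2 = 20.79 J mol⁻¹ K⁻¹ for a diatomic ideal gas.
ΔS = 2.29 × [20.79 × ln(930/357) + 8.314 × ln(6.12/4.12)] = 53.1 J/K.

ΔS = 53.1 J/K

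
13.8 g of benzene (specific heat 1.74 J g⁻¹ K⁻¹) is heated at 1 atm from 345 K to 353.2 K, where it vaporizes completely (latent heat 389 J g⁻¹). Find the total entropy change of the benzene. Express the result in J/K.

Warming step: ΔS₁ = m c ln(T_tr/T_i) = 13.8 × 1.74 × ln(353.2/345) = 0.564 J/K.
Phase change: ΔS₂ = +mL/T_tr = 13.8 × 389 / 353.2 = 15.2 J/K.
ΔS_total = (0.564) + (15.2) = 15.8 J/K.

ΔS = 15.8 J/K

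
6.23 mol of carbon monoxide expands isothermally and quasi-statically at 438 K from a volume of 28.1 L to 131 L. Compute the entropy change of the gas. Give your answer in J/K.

ΔS_gas = 79.7 J/K

For an isothermal ideal gas ΔS_gas = nR ln(V₂/V₁) = 6.23 × 8.314 × ln(131/28.1) = 79.7 J/K.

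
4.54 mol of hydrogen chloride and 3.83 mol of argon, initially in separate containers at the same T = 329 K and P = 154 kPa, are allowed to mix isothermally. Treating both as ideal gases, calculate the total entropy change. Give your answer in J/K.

Mole fractions: x_A = 4.54/8.37 = 0.542, x_B = 0.458.
ΔS_mix = −R(n_A ln x_A + n_B ln x_B) = −8.314 × (4.54 ln 0.542 + 3.83 ln 0.458) = 48 J/K.

ΔS_mix = 48 J/K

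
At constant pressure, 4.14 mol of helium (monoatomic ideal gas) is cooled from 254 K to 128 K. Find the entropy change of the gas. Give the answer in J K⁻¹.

ΔS = -59 J/K

At constant pressure, ΔS = nC_p ln(T₂/T₁) with C_p = 5R/2 = 20.79 J mol⁻¹ K⁻¹.
ΔS = 4.14 × 20.79 × ln(128/254) = -59 J/K.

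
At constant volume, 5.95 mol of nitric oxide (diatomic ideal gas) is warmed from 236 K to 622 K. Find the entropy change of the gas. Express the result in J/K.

ΔS = 120 J/K

At constant volume, ΔS = nC_V ln(T₂/T₁) with C_V = 5R/2 = 20.79 J mol⁻¹ K⁻¹.
ΔS = 5.95 × 20.79 × ln(622/236) = 120 J/K.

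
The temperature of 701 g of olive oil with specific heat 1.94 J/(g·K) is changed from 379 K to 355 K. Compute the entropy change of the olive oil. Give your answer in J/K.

ΔS = ∫dQ_rev/T = m c ln(T₂/T₁) = 701 × 1.94 × ln(355/379) = -89 J/K.

ΔS = -89 J/K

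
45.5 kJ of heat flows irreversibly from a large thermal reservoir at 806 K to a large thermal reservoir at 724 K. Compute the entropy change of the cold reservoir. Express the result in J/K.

The cold reservoir gains heat Q, so ΔS_cold = +Q/T_C = 45500/724 = 62.8 J/K.

ΔS_cold = 62.8 J/K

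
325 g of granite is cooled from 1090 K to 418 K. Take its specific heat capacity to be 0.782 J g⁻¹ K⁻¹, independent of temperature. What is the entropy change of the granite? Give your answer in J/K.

ΔS = ∫dQ_rev/T = m c ln(T₂/T₁) = 325 × 0.782 × ln(418/1090) = -244 J/K.

ΔS = -244 J/K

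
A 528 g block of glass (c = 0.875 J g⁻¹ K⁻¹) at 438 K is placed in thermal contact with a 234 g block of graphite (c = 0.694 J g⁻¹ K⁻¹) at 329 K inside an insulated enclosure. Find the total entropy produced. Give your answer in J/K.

ΔS_total = 4.69 J/K

Energy balance: T_f = (m₁c₁T₁ + m₂c₂T₂)/(m₁c₁ + m₂c₂) = 409.65 K.
ΔS₁ = m₁c₁ ln(T_f/T₁) = 462 × ln(409.65/438) = -30.91 J/K.
ΔS₂ = m₂c₂ ln(T_f/T₂) = 162.396 × ln(409.65/329) = 35.6 J/K.
ΔS_total = -30.91 + 35.6 = 4.69 J/K.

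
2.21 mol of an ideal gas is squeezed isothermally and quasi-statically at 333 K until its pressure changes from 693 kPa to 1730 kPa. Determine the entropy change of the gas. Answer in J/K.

ΔS_gas = -16.8 J/K

For an isothermal ideal gas ΔS_gas = nR ln(P₁/P₂) = 2.21 × 8.314 × ln(693/1730) = -16.8 J/K.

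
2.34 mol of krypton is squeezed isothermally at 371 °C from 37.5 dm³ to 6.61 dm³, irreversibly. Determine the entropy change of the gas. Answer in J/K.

Entropy is a state function, so ΔS_gas depends only on the end states.
For an isothermal ideal gas ΔS_gas = nR ln(V₂/V₁) = 2.34 × 8.314 × ln(6.61/37.5) = -33.8 J/K.

ΔS_gas = -33.8 J/K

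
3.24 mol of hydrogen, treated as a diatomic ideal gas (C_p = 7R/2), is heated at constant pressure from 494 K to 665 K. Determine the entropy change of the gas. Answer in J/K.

At constant pressure, ΔS = nC_p ln(T₂/T₁) with C_p = 7R/2 = 29.1 J mol⁻¹ K⁻¹.
ΔS = 3.24 × 29.1 × ln(665/494) = 28 J/K.

ΔS = 28 J/K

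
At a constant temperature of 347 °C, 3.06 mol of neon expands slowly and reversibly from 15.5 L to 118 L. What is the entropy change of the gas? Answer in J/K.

For an isothermal ideal gas ΔS_gas = nR ln(V₂/V₁) = 3.06 × 8.314 × ln(118/15.5) = 51.6 J/K.

ΔS_gas = 51.6 J/K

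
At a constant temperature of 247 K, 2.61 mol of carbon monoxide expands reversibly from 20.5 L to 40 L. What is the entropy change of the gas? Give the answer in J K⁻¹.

ΔS_gas = 14.5 J/K

For an isothermal ideal gas ΔS_gas = nR ln(V₂/V₁) = 2.61 × 8.314 × ln(40/20.5) = 14.5 J/K.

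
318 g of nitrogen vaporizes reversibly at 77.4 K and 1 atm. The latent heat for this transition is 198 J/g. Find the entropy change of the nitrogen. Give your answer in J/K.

Heat absorbed by the substance: Q = mL = 318 × 198 = 62964 J.
At constant T, ΔS = Q_rev/T = 62964 / 77.4 = 813 J/K.

ΔS = 813 J/K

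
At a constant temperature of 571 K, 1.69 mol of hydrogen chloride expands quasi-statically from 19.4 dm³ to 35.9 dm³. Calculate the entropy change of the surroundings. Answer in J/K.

For an isothermal ideal gas ΔS_gas = nR ln(V₂/V₁) = 1.69 × 8.314 × ln(35.9/19.4) = 8.65 J/K.
The process is reversible, so ΔS_surr = −ΔS_gas = -8.65 J/K and ΔS_universe = 0.

ΔS_surr = -8.65 J/K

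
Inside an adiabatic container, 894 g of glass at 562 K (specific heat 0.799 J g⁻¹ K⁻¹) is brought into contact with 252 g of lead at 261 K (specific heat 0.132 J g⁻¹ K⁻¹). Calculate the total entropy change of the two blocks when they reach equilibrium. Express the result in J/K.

Energy balance: T_f = (m₁c₁T₁ + m₂c₂T₂)/(m₁c₁ + m₂c₂) = 548.61 K.
ΔS₁ = m₁c₁ ln(T_f/T₁) = 714.306 × ln(548.61/562) = -17.23 J/K.
ΔS₂ = m₂c₂ ln(T_f/T₂) = 33.264 × ln(548.61/261) = 24.71 J/K.
ΔS_total = -17.23 + 24.71 = 7.48 J/K.

ΔS_total = 7.48 J/K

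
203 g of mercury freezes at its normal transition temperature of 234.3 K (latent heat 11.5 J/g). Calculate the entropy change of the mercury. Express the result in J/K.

Heat released by the substance: Q = −mL = −203 × 11.5 = −2334.5 J.
At constant T, ΔS = Q_rev/T = −2334.5 / 234.3 = -9.96 J/K.

ΔS = -9.96 J/K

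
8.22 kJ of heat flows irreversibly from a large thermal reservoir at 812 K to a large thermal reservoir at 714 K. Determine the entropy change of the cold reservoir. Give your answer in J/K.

The cold reservoir gains heat Q, so ΔS_cold = +Q/T_C = 8220/714 = 11.5 J/K.

ΔS_cold = 11.5 J/K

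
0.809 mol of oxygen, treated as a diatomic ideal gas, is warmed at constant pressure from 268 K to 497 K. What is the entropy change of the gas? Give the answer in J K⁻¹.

At constant pressure, ΔS = nC_p ln(T₂/T₁) with C_p = 7R/2 = 29.1 J mol⁻¹ K⁻¹.
ΔS = 0.809 × 29.1 × ln(497/268) = 14.5 J/K.

ΔS = 14.5 J/K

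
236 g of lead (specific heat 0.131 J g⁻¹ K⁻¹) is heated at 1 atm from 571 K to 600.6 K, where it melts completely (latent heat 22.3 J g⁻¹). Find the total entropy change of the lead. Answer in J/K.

ΔS = 10.3 J/K

Warming step: ΔS₁ = m c ln(T_tr/T_i) = 236 × 0.131 × ln(600.6/571) = 1.562 J/K.
Phase change: ΔS₂ = +mL/T_tr = 236 × 22.3 / 600.6 = 8.763 J/K.
ΔS_total = (1.562) + (8.763) = 10.3 J/K.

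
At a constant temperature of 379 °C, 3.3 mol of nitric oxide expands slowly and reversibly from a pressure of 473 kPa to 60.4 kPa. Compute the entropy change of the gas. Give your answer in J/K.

ΔS_gas = 56.5 J/K

For an isothermal ideal gas ΔS_gas = nR ln(P₁/P₂) = 3.3 × 8.314 × ln(473/60.4) = 56.5 J/K.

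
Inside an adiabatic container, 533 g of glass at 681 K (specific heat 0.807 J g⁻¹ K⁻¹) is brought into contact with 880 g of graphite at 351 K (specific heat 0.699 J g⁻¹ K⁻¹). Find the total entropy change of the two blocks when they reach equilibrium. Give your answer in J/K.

ΔS_total = 56.8 J/K

Energy balance: T_f = (m₁c₁T₁ + m₂c₂T₂)/(m₁c₁ + m₂c₂) = 486.8 K.
ΔS₁ = m₁c₁ ln(T_f/T₁) = 430.131 × ln(486.8/681) = -144.4 J/K.
ΔS₂ = m₂c₂ ln(T_f/T₂) = 615.12 × ln(486.8/351) = 201.2 J/K.
ΔS_total = -144.4 + 201.2 = 56.8 J/K.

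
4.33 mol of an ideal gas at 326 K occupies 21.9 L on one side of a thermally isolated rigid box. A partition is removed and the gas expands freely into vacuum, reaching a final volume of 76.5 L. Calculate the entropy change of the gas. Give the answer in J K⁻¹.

For an ideal gas in free expansion Q = 0 and W = 0, so T is unchanged.
Entropy is a state function; using a reversible isothermal path, ΔS_gas = nR ln(V₂/V₁) = 4.33 × 8.314 × ln(76.5/21.9) = 45 J/K.

ΔS_gas = 45 J/K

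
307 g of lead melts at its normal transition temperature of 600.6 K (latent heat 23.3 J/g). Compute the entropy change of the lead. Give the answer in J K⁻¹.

Heat absorbed by the substance: Q = mL = 307 × 23.3 = 7153.1 J.
At constant T, ΔS = Q_rev/T = 7153.1 / 600.6 = 11.9 J/K.

ΔS = 11.9 J/K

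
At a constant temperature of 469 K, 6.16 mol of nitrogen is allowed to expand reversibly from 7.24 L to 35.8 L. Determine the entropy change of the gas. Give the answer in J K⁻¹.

For an isothermal ideal gas ΔS_gas = nR ln(V₂/V₁) = 6.16 × 8.314 × ln(35.8/7.24) = 81.9 J/K.

ΔS_gas = 81.9 J/K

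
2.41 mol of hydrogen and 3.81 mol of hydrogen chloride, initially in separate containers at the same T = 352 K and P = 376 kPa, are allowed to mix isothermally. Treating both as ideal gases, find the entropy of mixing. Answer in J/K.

Mole fractions: x_A = 2.41/6.22 = 0.387, x_B = 0.613.
ΔS_mix = −R(n_A ln x_A + n_B ln x_B) = −8.314 × (2.41 ln 0.387 + 3.81 ln 0.613) = 34.5 J/K.

ΔS_mix = 34.5 J/K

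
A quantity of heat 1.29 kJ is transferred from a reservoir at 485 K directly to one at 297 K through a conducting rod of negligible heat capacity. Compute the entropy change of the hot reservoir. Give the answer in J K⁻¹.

The hot reservoir loses heat Q, so ΔS_hot = −Q/T_H = −1290/485 = -2.66 J/K.

ΔS_hot = -2.66 J/K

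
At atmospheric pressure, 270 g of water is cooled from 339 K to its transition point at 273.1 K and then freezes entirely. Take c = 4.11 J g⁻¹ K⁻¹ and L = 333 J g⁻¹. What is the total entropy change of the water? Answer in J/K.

ΔS = -569 J/K

Cooling step: ΔS₁ = m c ln(T_tr/T_i) = 270 × 4.11 × ln(273.1/339) = -239.9 J/K.
Phase change: ΔS₂ = −mL/T_tr = −270 × 333 / 273.1 = -329.2 J/K.
ΔS_total = (-239.9) + (-329.2) = -569 J/K.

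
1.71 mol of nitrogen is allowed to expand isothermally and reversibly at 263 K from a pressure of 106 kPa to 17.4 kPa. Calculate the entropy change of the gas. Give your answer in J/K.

For an isothermal ideal gas ΔS_gas = nR ln(P₁/P₂) = 1.71 × 8.314 × ln(106/17.4) = 25.7 J/K.

ΔS_gas = 25.7 J/K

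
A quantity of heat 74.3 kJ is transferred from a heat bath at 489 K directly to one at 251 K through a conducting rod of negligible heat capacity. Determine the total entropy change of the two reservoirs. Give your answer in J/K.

ΔS_total = 144 J/K

ΔS_hot = −Q/T_H = −74300/489 = -151.9 J/K and ΔS_cold = +Q/T_C = 74300/251 = 296 J/K.
ΔS_total = -151.9 + 296 = 144 J/K, positive as the second law requires.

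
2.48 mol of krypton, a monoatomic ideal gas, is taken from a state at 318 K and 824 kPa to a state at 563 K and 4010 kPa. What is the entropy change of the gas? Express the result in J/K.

ΔS = -3.18 J/K

ΔS = nC_p ln(T₂/T₁) − nR ln(P₂/P₁), with C_p = 5R/2 = 20.79 J mol⁻¹ K⁻¹ for a monoatomic ideal gas.
ΔS = 2.48 × [20.79 × ln(563/318) − 8.314 × ln(4010/824)] = -3.18 J/K.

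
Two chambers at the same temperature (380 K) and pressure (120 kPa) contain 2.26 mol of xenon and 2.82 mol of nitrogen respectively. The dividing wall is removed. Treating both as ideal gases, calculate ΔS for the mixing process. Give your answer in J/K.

Mole fractions: x_A = 2.26/5.08 = 0.445, x_B = 0.555.
ΔS_mix = −R(n_A ln x_A + n_B ln x_B) = −8.314 × (2.26 ln 0.445 + 2.82 ln 0.555) = 29 J/K.

ΔS_mix = 29 J/K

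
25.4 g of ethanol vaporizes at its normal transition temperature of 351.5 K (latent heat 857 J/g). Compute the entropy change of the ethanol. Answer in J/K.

Heat absorbed by the substance: Q = mL = 25.4 × 857 = 21767.8 J.
At constant T, ΔS = Q_rev/T = 21767.8 / 351.5 = 61.9 J/K.

ΔS = 61.9 J/K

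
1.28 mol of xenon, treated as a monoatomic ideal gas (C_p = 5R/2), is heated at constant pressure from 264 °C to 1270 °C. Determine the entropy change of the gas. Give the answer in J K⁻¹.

ΔS = 28.1 J/K

In kelvin: T₁ = 537.15 K, T₂ = 1543.15 K. At constant pressure, ΔS = nC_p ln(T₂/T₁) with C_p = 5R/2 = 20.79 J mol⁻¹ K⁻¹.
ΔS = 1.28 × 20.79 × ln(1543.15/537.15) = 28.1 J/K.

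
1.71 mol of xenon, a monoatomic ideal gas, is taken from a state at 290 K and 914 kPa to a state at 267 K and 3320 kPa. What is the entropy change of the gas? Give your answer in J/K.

ΔS = -21.3 J/K

ΔS = nC_p ln(T₂/T₁) − nR ln(P₂/P₁), with C_p = 5R/2 = 20.79 J mol⁻¹ K⁻¹ for a monoatomic ideal gas.
ΔS = 1.71 × [20.79 × ln(267/290) − 8.314 × ln(3320/914)] = -21.3 J/K.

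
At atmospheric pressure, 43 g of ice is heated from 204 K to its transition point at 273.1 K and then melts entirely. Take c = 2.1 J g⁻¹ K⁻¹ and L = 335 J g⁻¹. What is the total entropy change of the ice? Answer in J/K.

ΔS = 79.1 J/K

Warming step: ΔS₁ = m c ln(T_tr/T_i) = 43 × 2.1 × ln(273.1/204) = 26.34 J/K.
Phase change: ΔS₂ = +mL/T_tr = 43 × 335 / 273.1 = 52.75 J/K.
ΔS_total = (26.34) + (52.75) = 79.1 J/K.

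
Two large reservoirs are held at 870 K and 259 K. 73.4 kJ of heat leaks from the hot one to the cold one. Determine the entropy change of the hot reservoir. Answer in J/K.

The hot reservoir loses heat Q, so ΔS_hot = −Q/T_H = −73400/870 = -84.4 J/K.

ΔS_hot = -84.4 J/K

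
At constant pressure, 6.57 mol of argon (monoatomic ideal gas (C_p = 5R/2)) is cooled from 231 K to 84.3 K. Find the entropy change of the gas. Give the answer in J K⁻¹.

At constant pressure, ΔS = nC_p ln(T₂/T₁) with C_p = 5R/2 = 20.79 J mol⁻¹ K⁻¹.
ΔS = 6.57 × 20.79 × ln(84.3/231) = -138 J/K.

ΔS = -138 J/K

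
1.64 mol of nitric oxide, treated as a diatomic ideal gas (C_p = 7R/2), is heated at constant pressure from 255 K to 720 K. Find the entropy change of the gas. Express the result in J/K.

ΔS = 49.5 J/K

At constant pressure, ΔS = nC_p ln(T₂/T₁) with C_p = 7R/2 = 29.1 J mol⁻¹ K⁻¹.
ΔS = 1.64 × 29.1 × ln(720/255) = 49.5 J/K.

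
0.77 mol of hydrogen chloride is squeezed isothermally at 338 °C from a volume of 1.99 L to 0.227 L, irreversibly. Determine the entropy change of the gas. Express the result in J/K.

ΔS_gas = -13.9 J/K

Entropy is a state function, so ΔS_gas depends only on the end states.
For an isothermal ideal gas ΔS_gas = nR ln(V₂/V₁) = 0.77 × 8.314 × ln(0.227/1.99) = -13.9 J/K.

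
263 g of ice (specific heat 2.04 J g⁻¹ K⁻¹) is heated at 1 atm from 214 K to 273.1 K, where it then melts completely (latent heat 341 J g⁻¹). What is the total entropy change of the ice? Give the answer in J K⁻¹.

Warming step: ΔS₁ = m c ln(T_tr/T_i) = 263 × 2.04 × ln(273.1/214) = 130.8 J/K.
Phase change: ΔS₂ = +mL/T_tr = 263 × 341 / 273.1 = 328.4 J/K.
ΔS_total = (130.8) + (328.4) = 459 J/K.

ΔS = 459 J/K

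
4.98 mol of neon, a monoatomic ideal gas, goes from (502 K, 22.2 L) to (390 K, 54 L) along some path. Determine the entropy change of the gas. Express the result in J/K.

Entropy is a state function: ΔS = nC_V ln(T₂/T₁) + nR ln(V₂/V₁), with C_V = 3R/2 = 12.47 J mol⁻¹ K⁻¹ for a monoatomic ideal gas.
ΔS = 4.98 × [12.47 × ln(390/502) + 8.314 × ln(54/22.2)] = 21.1 J/K.

ΔS = 21.1 J/K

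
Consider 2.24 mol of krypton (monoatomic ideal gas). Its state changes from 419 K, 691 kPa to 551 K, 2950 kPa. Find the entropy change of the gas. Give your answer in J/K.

ΔS = nC_p ln(T₂/T₁) − nR ln(P₂/P₁), with C_p = 5R/2 = 20.79 J mol⁻¹ K⁻¹ for a monoatomic ideal gas.
ΔS = 2.24 × [20.79 × ln(551/419) − 8.314 × ln(2950/691)] = -14.3 J/K.

ΔS = -14.3 J/K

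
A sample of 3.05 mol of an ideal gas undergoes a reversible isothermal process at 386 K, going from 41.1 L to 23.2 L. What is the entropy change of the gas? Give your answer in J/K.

ΔS_gas = -14.5 J/K

For an isothermal ideal gas ΔS_gas = nR ln(V₂/V₁) = 3.05 × 8.314 × ln(23.2/41.1) = -14.5 J/K.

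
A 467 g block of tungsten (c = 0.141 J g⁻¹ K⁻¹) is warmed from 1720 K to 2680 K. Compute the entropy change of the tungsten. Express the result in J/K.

ΔS = 29.2 J/K

ΔS = ∫dQ_rev/T = m c ln(T₂/T₁) = 467 × 0.141 × ln(2680/1720) = 29.2 J/K.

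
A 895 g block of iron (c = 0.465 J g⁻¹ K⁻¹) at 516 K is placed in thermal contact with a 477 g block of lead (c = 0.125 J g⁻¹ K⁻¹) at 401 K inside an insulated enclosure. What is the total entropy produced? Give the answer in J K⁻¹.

Energy balance: T_f = (m₁c₁T₁ + m₂c₂T₂)/(m₁c₁ + m₂c₂) = 501.59 K.
ΔS₁ = m₁c₁ ln(T_f/T₁) = 416.175 × ln(501.59/516) = -11.79 J/K.
ΔS₂ = m₂c₂ ln(T_f/T₂) = 59.625 × ln(501.59/401) = 13.35 J/K.
ΔS_total = -11.79 + 13.35 = 1.56 J/K.

ΔS_total = 1.56 J/K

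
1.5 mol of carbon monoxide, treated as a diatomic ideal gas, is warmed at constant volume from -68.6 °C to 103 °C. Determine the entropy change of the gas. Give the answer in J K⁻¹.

ΔS = 19 J/K

In kelvin: T₁ = 204.55 K, T₂ = 376.15 K. At constant volume, ΔS = nC_V ln(T₂/T₁) with C_V = 5R/2 = 20.79 J mol⁻¹ K⁻¹.
ΔS = 1.5 × 20.79 × ln(376.15/204.55) = 19 J/K.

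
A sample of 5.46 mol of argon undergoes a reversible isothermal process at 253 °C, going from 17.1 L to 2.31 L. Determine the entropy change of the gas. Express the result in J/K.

For an isothermal ideal gas ΔS_gas = nR ln(V₂/V₁) = 5.46 × 8.314 × ln(2.31/17.1) = -90.9 J/K.

ΔS_gas = -90.9 J/K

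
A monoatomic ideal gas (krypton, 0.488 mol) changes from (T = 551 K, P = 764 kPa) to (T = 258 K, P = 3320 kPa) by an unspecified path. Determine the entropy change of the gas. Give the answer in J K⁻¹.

ΔS = -13.7 J/K

ΔS = nC_p ln(T₂/T₁) − nR ln(P₂/P₁), with C_p = 5R/2 = 20.79 J mol⁻¹ K⁻¹ for a monoatomic ideal gas.
ΔS = 0.488 × [20.79 × ln(258/551) − 8.314 × ln(3320/764)] = -13.7 J/K.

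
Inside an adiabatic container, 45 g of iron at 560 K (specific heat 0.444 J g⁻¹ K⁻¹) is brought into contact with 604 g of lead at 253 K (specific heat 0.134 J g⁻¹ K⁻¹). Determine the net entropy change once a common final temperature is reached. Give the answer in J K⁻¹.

Energy balance: T_f = (m₁c₁T₁ + m₂c₂T₂)/(m₁c₁ + m₂c₂) = 313.78 K.
ΔS₁ = m₁c₁ ln(T_f/T₁) = 19.98 × ln(313.78/560) = -11.573 J/K.
ΔS₂ = m₂c₂ ln(T_f/T₂) = 80.936 × ln(313.78/253) = 17.426 J/K.
ΔS_total = -11.573 + 17.426 = 5.85 J/K.

ΔS_total = 5.85 J/K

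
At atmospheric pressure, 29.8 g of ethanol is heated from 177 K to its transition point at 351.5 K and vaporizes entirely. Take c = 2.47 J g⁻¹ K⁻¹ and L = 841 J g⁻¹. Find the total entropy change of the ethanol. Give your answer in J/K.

Warming step: ΔS₁ = m c ln(T_tr/T_i) = 29.8 × 2.47 × ln(351.5/177) = 50.5 J/K.
Phase change: ΔS₂ = +mL/T_tr = 29.8 × 841 / 351.5 = 71.3 J/K.
ΔS_total = (50.5) + (71.3) = 122 J/K.

ΔS = 122 J/K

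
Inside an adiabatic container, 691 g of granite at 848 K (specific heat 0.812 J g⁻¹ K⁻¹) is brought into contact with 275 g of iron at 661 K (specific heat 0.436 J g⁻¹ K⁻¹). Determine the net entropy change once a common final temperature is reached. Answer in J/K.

Energy balance: T_f = (m₁c₁T₁ + m₂c₂T₂)/(m₁c₁ + m₂c₂) = 815.08 K.
ΔS₁ = m₁c₁ ln(T_f/T₁) = 561.092 × ln(815.08/848) = -22.22 J/K.
ΔS₂ = m₂c₂ ln(T_f/T₂) = 119.9 × ln(815.08/661) = 25.12 J/K.
ΔS_total = -22.22 + 25.12 = 2.9 J/K.

ΔS_total = 2.9 J/K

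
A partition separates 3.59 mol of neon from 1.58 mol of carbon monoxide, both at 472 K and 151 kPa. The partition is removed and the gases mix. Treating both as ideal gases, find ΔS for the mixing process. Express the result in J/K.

ΔS_mix = 26.5 J/K

Mole fractions: x_A = 3.59/5.17 = 0.694, x_B = 0.306.
ΔS_mix = −R(n_A ln x_A + n_B ln x_B) = −8.314 × (3.59 ln 0.694 + 1.58 ln 0.306) = 26.5 J/K.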